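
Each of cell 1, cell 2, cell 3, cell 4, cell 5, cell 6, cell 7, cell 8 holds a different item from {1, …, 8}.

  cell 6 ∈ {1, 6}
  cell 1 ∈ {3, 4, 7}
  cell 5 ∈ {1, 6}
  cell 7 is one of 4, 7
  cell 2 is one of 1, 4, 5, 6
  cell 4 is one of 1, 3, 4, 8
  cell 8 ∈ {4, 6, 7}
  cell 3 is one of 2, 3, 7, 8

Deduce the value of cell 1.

3

The 8 variables together cover exactly {1, 2, 3, 4, 5, 6, 7, 8} — 8 values for 8 variables — and 2 appears only in cell 3's list, so cell 3 = 2.
Among the 7 still-open variables, 5 fits only cell 2 (and all 7 values in {1, 3, 4, 5, 6, 7, 8} must be used), so cell 2 = 5.
The 6 still-open variables draw from only 6 values {1, 3, 4, 6, 7, 8}, so each is used; only cell 4 can be 8, hence cell 4 = 8.
The 5 still-open variables together cover exactly {1, 3, 4, 6, 7} — 5 values for 5 variables — and 3 appears only in cell 1's list, so cell 1 = 3.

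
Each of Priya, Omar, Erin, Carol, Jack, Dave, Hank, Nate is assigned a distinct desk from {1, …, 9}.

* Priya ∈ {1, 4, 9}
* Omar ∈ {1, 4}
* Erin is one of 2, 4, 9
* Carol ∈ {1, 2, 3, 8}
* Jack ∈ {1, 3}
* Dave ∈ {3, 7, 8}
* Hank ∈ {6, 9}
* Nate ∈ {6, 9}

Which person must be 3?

The 8 variables draw from only 8 values {1, 2, 3, 4, 6, 7, 8, 9}, so each is used; only Dave can be 7, hence Dave = 7.
The 7 still-open variables together cover exactly {1, 2, 3, 4, 6, 8, 9} — 7 values for 7 variables — and 8 appears only in Carol's list, so Carol = 8.
The 6 still-open variables draw from only 6 values {1, 2, 3, 4, 6, 9}, so each is used; only Erin can be 2, hence Erin = 2.
The 5 still-open variables together cover exactly {1, 3, 4, 6, 9} — 5 values for 5 variables — and 3 appears only in Jack's list, so Jack = 3.

Jack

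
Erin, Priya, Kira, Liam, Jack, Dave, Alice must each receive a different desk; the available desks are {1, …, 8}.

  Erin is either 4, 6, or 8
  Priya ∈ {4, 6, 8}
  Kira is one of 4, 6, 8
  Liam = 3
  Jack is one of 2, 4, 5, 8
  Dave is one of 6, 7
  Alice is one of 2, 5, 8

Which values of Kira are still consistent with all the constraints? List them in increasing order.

Liam's domain is down to {3}, so Liam = 3.
The 6 still-open variables draw from only 6 values {2, 4, 5, 6, 7, 8}, so each is used; only Dave can be 7, hence Dave = 7.
Erin, Priya, Kira share exactly the 3 values {4, 6, 8}; by pigeonhole those values go to them, so strike 4, 6, 8 from Jack, Alice.
No further eliminations apply; Kira can still be any of 4, 6, 8.

4, 6, 8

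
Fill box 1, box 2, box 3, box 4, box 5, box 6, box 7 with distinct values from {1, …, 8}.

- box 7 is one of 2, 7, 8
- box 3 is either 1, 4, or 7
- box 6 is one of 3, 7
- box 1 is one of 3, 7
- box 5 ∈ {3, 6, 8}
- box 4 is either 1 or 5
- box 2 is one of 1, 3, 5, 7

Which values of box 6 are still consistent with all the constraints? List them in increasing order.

3, 7

box 1 and box 6 share exactly the 2 values {3, 7}; by pigeonhole those values go to them, so strike 3, 7 from box 2, box 3, box 5, box 7.
box 2 and box 4 share exactly the 2 values {1, 5}; by pigeonhole those values go to them, so strike 1, 5 from box 3.
box 3 must be 4 (only option left).
No further eliminations apply; box 6 can still be any of 3, 7.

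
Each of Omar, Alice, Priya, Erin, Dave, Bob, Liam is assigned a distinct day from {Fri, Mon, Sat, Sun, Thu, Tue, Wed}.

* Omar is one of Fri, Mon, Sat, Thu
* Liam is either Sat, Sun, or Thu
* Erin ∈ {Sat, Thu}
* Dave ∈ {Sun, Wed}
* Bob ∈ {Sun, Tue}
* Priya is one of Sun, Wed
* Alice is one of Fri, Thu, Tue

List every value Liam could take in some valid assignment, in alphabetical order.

The 7 variables together cover exactly {Fri, Mon, Sat, Sun, Thu, Tue, Wed} — 7 values for 7 variables — and Mon appears only in Omar's list, so Omar = Mon.
The 6 still-open variables draw from only 6 values {Fri, Sat, Sun, Thu, Tue, Wed}, so each is used; only Alice can be Fri, hence Alice = Fri.
Among the 5 still-open variables, Tue fits only Bob (and all 5 values in {Sat, Sun, Thu, Tue, Wed} must be used), so Bob = Tue.
Priya and Dave between them cover only {Sun, Wed} — a naked pair. Remove those values from Liam.
No further eliminations apply; Liam can still be any of Sat, Thu.

Sat, Thu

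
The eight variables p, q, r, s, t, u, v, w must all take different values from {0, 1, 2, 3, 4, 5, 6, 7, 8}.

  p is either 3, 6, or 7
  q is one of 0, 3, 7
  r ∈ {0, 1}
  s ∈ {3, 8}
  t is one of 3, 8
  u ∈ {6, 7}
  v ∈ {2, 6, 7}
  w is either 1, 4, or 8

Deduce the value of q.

0

The 8 variables draw from only 8 values {0, 1, 2, 3, 4, 6, 7, 8}, so each is used; only v can be 2, hence v = 2.
The 7 still-open variables together cover exactly {0, 1, 3, 4, 6, 7, 8} — 7 values for 7 variables — and 4 appears only in w's list, so w = 4.
Among the 6 still-open variables, 1 fits only r (and all 6 values in {0, 1, 3, 6, 7, 8} must be used), so r = 1.
Among the 5 still-open variables, 0 fits only q (and all 5 values in {0, 3, 6, 7, 8} must be used), so q = 0.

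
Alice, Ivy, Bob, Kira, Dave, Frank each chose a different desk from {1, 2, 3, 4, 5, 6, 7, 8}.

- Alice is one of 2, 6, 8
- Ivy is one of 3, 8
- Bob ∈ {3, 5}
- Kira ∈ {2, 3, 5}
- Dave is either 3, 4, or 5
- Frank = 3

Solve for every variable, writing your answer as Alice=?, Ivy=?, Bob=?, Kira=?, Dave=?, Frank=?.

Frank has just one choice, so Frank = 3. Remove 3 from Ivy, Bob, Kira, Dave.
Ivy has just one choice, so Ivy = 8. Eliminate 8 elsewhere: Alice.
That leaves Bob = 5. Strike 5 from Kira, Dave.
Kira must be 2 (only option left). Strike 2 from Alice.
That leaves Dave = 4.
That leaves Alice = 6.

Alice=6, Ivy=8, Bob=5, Kira=2, Dave=4, Frank=3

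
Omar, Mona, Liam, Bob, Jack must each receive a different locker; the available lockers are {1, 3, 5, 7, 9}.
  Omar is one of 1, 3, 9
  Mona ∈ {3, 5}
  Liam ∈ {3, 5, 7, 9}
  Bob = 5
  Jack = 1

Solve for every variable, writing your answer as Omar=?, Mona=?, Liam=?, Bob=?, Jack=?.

Omar=9, Mona=3, Liam=7, Bob=5, Jack=1

Bob's domain is down to {5}, so Bob = 5. Eliminate 5 elsewhere: Mona, Liam.
Jack has just one choice, so Jack = 1. Eliminate 1 elsewhere: Omar.
Mona's domain is down to {3}, so Mona = 3. So Omar, Liam can't be 3.
Omar has just one choice, so Omar = 9. Remove 9 from Liam.
Liam has just one choice, so Liam = 7.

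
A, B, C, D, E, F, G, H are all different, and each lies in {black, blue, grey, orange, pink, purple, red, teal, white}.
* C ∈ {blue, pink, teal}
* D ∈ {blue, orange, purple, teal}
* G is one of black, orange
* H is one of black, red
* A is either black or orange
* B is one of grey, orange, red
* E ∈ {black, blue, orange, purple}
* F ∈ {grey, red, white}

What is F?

A and G between them cover only {black, orange} — a naked pair. Remove those values from B, D, E, H.
That leaves H = red. Remove red from B, F.
B has just one choice, so B = grey. Eliminate grey elsewhere: F.
So F = white.

white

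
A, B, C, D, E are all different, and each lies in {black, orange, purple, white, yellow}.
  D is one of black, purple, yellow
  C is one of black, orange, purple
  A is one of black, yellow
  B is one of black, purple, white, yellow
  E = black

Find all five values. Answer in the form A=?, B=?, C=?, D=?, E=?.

A=yellow, B=white, C=orange, D=purple, E=black

E must be black (only option left). Eliminate black elsewhere: A, B, C, D.
That leaves A = yellow. So B, D can't be yellow.
D's domain is down to {purple}, so D = purple. So B, C can't be purple.
B has just one choice, so B = white.
C's domain is down to {orange}, so C = orange.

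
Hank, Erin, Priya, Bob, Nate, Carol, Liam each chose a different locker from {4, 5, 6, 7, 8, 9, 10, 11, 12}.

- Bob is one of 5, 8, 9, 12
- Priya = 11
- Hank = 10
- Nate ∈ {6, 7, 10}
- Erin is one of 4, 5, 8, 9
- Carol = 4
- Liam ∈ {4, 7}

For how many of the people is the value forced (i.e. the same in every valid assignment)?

Hank's domain is down to {10}, so Hank = 10. So Nate can't be 10.
Priya has just one choice, so Priya = 11.
Carol's domain is down to {4}, so Carol = 4. Remove 4 from Erin, Liam.
Liam must be 7 (only option left). Remove 7 from Nate.
That leaves Nate = 6.
Determined: Hank=10, Priya=11, Nate=6, Carol=4, Liam=7. The other people each still have more than one consistent value. That makes 5.

5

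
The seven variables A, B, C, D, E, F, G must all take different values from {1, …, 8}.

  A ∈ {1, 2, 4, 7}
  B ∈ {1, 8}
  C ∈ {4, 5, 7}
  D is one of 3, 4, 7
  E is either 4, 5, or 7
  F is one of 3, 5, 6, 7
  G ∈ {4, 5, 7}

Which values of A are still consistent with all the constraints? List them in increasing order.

1, 2

The 3 variables C, E, G are confined to {4, 5, 7}, which locks those values in; drop them from A, D, F.
That leaves D = 3. Strike 3 from F.
F has just one choice, so F = 6.
No further eliminations apply; A can still be any of 1, 2.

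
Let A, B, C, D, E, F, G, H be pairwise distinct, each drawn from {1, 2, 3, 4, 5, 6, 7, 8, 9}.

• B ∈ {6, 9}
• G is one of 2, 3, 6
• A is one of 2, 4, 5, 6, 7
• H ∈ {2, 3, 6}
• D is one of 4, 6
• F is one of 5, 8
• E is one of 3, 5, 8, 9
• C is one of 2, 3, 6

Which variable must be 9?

B

The 8 variables draw from only 8 values {2, 3, 4, 5, 6, 7, 8, 9}, so each is used; only A can be 7, hence A = 7.
The 7 still-open variables together cover exactly {2, 3, 4, 5, 6, 8, 9} — 7 values for 7 variables — and 4 appears only in D's list, so D = 4.
C, G, H between them cover only {2, 3, 6} — a naked triple. Remove those values from B, E.
So 9 goes to B.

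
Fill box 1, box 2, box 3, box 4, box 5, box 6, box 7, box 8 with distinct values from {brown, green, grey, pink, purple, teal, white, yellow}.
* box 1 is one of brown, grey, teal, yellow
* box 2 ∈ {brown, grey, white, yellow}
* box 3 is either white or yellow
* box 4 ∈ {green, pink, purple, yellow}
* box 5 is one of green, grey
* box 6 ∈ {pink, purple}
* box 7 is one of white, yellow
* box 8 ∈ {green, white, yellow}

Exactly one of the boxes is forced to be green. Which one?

Among the 8 variables, teal fits only box 1 (and all 8 values in {brown, green, grey, pink, purple, teal, white, yellow} must be used), so box 1 = teal.
Among the 7 still-open variables, brown fits only box 2 (and all 7 values in {brown, green, grey, pink, purple, white, yellow} must be used), so box 2 = brown.
Among the 6 still-open variables, grey fits only box 5 (and all 6 values in {green, grey, pink, purple, white, yellow} must be used), so box 5 = grey.
box 3 and box 7 between them cover only {white, yellow} — a naked pair. Remove those values from box 4, box 8.
So green goes to box 8.

box 8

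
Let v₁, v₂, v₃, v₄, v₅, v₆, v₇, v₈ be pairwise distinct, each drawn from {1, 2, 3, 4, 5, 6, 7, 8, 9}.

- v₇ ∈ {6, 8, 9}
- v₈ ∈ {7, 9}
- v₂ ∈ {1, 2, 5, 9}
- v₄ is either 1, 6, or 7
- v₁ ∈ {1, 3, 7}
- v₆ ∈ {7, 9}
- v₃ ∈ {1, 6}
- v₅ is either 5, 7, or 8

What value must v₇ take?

The 8 variables draw from only 8 values {1, 2, 3, 5, 6, 7, 8, 9}, so each is used; only v₂ can be 2, hence v₂ = 2.
The 7 still-open variables draw from only 7 values {1, 3, 5, 6, 7, 8, 9}, so each is used; only v₁ can be 3, hence v₁ = 3.
The 6 still-open variables together cover exactly {1, 5, 6, 7, 8, 9} — 6 values for 6 variables — and 5 appears only in v₅'s list, so v₅ = 5.
Among the 5 still-open variables, 8 fits only v₇ (and all 5 values in {1, 6, 7, 8, 9} must be used), so v₇ = 8.

8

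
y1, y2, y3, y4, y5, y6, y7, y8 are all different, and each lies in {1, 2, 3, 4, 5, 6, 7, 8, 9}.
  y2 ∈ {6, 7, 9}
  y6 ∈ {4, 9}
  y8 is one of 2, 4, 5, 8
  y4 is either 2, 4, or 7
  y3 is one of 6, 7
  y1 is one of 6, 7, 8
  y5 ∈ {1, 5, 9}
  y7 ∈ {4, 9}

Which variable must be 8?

y1

The 8 variables draw from only 8 values {1, 2, 4, 5, 6, 7, 8, 9}, so each is used; only y5 can be 1, hence y5 = 1.
The 7 still-open variables draw from only 7 values {2, 4, 5, 6, 7, 8, 9}, so each is used; only y8 can be 5, hence y8 = 5.
Among the 6 still-open variables, 2 fits only y4 (and all 6 values in {2, 4, 6, 7, 8, 9} must be used), so y4 = 2.
The 5 still-open variables together cover exactly {4, 6, 7, 8, 9} — 5 values for 5 variables — and 8 appears only in y1's list, so y1 = 8.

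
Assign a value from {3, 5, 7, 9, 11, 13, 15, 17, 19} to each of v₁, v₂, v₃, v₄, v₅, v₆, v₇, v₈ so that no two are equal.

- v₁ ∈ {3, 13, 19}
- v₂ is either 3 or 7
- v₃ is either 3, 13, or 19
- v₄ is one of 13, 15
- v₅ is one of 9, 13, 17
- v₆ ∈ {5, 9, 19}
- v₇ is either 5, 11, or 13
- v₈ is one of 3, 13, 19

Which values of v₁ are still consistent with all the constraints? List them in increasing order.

v₁, v₃, v₈ share exactly the 3 values {3, 13, 19}; by pigeonhole those values go to them, so strike 3, 13, 19 from v₂, v₄, v₅, v₆, v₇.
That leaves v₂ = 7.
v₄'s domain is down to {15}, so v₄ = 15.
No further eliminations apply; v₁ can still be any of 3, 13, 19.

3, 13, 19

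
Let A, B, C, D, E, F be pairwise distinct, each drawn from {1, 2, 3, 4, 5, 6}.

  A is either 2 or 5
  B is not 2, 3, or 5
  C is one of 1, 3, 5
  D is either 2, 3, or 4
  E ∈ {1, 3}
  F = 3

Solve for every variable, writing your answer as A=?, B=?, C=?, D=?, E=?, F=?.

A=2, B=6, C=5, D=4, E=1, F=3

F must be 3 (only option left). Strike 3 from C, D, E.
That leaves E = 1. So B, C can't be 1.
That leaves C = 5. So A can't be 5.
That leaves A = 2. Remove 2 from D.
D must be 4 (only option left). Remove 4 from B.
B's domain is down to {6}, so B = 6.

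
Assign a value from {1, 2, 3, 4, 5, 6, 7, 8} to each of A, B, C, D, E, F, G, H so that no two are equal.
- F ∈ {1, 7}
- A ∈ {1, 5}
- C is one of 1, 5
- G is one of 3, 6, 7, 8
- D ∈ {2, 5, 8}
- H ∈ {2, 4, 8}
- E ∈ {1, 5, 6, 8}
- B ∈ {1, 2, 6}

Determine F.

Among the 8 variables, 3 fits only G (and all 8 values in {1, 2, 3, 4, 5, 6, 7, 8} must be used), so G = 3.
The 7 still-open variables together cover exactly {1, 2, 4, 5, 6, 7, 8} — 7 values for 7 variables — and 4 appears only in H's list, so H = 4.
The 6 still-open variables together cover exactly {1, 2, 5, 6, 7, 8} — 6 values for 6 variables — and 7 appears only in F's list, so F = 7.

7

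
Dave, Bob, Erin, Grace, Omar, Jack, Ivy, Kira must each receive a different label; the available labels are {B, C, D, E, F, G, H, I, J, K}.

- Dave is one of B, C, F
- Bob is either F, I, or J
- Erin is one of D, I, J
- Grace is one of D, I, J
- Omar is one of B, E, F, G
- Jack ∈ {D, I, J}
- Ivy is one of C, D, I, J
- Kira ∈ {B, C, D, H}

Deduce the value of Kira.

Erin, Grace, Jack share exactly the 3 values {D, I, J}; by pigeonhole those values go to them, so strike D, I, J from Bob, Ivy, Kira.
Bob must be F (only option left). Eliminate F elsewhere: Dave, Omar.
Ivy's domain is down to {C}, so Ivy = C. Eliminate C elsewhere: Dave, Kira.
That leaves Dave = B. Eliminate B elsewhere: Omar, Kira.
So Kira = H.

H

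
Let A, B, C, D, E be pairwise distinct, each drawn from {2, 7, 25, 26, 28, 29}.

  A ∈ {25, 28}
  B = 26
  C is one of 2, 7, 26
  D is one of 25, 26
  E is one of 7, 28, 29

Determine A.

B has just one choice, so B = 26. Eliminate 26 elsewhere: C, D.
D's domain is down to {25}, so D = 25. So A can't be 25.
So A = 28.

28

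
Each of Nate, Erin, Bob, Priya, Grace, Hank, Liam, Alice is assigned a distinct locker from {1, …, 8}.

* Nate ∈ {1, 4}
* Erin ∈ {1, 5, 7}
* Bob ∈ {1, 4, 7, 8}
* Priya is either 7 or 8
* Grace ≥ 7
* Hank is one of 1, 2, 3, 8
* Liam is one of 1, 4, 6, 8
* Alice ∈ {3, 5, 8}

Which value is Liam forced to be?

The 8 variables draw from only 8 values {1, 2, 3, 4, 5, 6, 7, 8}, so each is used; only Hank can be 2, hence Hank = 2.
Among the 7 still-open variables, 3 fits only Alice (and all 7 values in {1, 3, 4, 5, 6, 7, 8} must be used), so Alice = 3.
Among the 6 still-open variables, 5 fits only Erin (and all 6 values in {1, 4, 5, 6, 7, 8} must be used), so Erin = 5.
The 5 still-open variables together cover exactly {1, 4, 6, 7, 8} — 5 values for 5 variables — and 6 appears only in Liam's list, so Liam = 6.

6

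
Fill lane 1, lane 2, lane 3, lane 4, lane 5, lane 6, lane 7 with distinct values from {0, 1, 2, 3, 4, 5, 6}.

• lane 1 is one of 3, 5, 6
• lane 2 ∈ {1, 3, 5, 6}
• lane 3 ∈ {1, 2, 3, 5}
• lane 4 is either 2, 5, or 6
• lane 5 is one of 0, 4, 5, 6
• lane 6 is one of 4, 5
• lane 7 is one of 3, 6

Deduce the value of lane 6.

Among the 7 variables, 0 fits only lane 5 (and all 7 values in {0, 1, 2, 3, 4, 5, 6} must be used), so lane 5 = 0.
Among the 6 still-open variables, 4 fits only lane 6 (and all 6 values in {1, 2, 3, 4, 5, 6} must be used), so lane 6 = 4.

4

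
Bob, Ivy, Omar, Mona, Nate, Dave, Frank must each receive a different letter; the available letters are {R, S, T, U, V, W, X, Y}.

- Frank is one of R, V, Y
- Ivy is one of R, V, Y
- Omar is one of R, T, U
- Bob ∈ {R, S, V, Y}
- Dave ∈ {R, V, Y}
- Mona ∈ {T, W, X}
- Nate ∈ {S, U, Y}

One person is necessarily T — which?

Ivy, Dave, Frank between them cover only {R, V, Y} — a naked triple. Remove those values from Bob, Omar, Nate.
Bob has just one choice, so Bob = S. Strike S from Nate.
Nate's domain is down to {U}, so Nate = U. Strike U from Omar.
So T goes to Omar.

Omar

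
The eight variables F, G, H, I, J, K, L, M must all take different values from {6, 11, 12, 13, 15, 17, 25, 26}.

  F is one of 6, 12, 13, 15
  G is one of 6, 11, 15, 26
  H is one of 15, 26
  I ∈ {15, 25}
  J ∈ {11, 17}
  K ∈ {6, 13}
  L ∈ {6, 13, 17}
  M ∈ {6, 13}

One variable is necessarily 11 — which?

The 8 variables together cover exactly {6, 11, 12, 13, 15, 17, 25, 26} — 8 values for 8 variables — and 12 appears only in F's list, so F = 12.
Among the 7 still-open variables, 25 fits only I (and all 7 values in {6, 11, 13, 15, 17, 25, 26} must be used), so I = 25.
K and M share exactly the 2 values {6, 13}; by pigeonhole those values go to them, so strike 6, 13 from G, L.
L's domain is down to {17}, so L = 17. Strike 17 from J.
So 11 goes to J.

J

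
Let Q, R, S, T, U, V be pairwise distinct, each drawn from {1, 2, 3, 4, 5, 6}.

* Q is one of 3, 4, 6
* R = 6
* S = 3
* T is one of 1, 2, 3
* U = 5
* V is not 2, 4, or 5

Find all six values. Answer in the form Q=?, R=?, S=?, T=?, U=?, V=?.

Q=4, R=6, S=3, T=2, U=5, V=1

R must be 6 (only option left). So Q, V can't be 6.
That leaves S = 3. Strike 3 from Q, T, V.
U must be 5 (only option left).
V must be 1 (only option left). Strike 1 from T.
Q must be 4 (only option left).
T's domain is down to {2}, so T = 2.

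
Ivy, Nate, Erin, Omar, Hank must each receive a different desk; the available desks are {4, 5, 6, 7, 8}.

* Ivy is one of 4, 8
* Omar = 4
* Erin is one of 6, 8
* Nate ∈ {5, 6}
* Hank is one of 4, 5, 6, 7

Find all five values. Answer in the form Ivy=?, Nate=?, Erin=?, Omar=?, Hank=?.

Omar's domain is down to {4}, so Omar = 4. So Ivy, Hank can't be 4.
Ivy must be 8 (only option left). Strike 8 from Erin.
That leaves Erin = 6. Remove 6 from Nate, Hank.
Nate's domain is down to {5}, so Nate = 5. So Hank can't be 5.
Hank has just one choice, so Hank = 7.

Ivy=8, Nate=5, Erin=6, Omar=4, Hank=7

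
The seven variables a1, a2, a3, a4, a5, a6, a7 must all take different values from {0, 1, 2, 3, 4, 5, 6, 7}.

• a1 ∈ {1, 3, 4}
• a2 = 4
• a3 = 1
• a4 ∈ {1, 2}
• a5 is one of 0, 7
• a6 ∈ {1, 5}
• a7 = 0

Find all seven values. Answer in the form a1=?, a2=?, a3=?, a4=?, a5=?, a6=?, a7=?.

a2 has just one choice, so a2 = 4. So a1 can't be 4.
a3's domain is down to {1}, so a3 = 1. Eliminate 1 elsewhere: a1, a4, a6.
That leaves a4 = 2.
a6's domain is down to {5}, so a6 = 5.
That leaves a7 = 0. Remove 0 from a5.
a1 has just one choice, so a1 = 3.
a5's domain is down to {7}, so a5 = 7.

a1=3, a2=4, a3=1, a4=2, a5=7, a6=5, a7=0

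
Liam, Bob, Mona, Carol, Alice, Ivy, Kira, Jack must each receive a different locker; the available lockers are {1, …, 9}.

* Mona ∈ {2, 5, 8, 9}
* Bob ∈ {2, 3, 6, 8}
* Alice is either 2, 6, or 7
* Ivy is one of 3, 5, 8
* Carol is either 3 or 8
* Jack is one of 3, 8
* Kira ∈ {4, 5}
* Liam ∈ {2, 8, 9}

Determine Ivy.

Among the 8 variables, 4 fits only Kira (and all 8 values in {2, 3, 4, 5, 6, 7, 8, 9} must be used), so Kira = 4.
The 7 still-open variables draw from only 7 values {2, 3, 5, 6, 7, 8, 9}, so each is used; only Alice can be 7, hence Alice = 7.
Among the 6 still-open variables, 6 fits only Bob (and all 6 values in {2, 3, 5, 6, 8, 9} must be used), so Bob = 6.
Carol and Jack share exactly the 2 values {3, 8}; by pigeonhole those values go to them, so strike 3, 8 from Liam, Mona, Ivy.
So Ivy = 5.

5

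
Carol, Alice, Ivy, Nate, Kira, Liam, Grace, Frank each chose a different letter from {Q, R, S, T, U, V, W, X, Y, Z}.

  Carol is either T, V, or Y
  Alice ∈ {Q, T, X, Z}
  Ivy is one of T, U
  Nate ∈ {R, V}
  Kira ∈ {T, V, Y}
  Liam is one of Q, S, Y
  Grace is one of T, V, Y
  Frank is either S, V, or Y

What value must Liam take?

Q

The 3 variables Carol, Kira, Grace are confined to {T, V, Y}, which locks those values in; drop them from Alice, Ivy, Nate, Liam, Frank.
Ivy's domain is down to {U}, so Ivy = U.
Nate has just one choice, so Nate = R.
Frank must be S (only option left). Strike S from Liam.
So Liam = Q.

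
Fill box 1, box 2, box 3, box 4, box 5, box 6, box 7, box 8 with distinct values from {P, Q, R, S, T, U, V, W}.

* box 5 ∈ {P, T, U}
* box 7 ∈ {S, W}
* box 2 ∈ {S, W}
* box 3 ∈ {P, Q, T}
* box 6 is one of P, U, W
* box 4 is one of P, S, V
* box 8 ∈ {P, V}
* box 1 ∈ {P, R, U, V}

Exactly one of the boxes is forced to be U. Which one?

The 8 variables draw from only 8 values {P, Q, R, S, T, U, V, W}, so each is used; only box 3 can be Q, hence box 3 = Q.
The 7 still-open variables draw from only 7 values {P, R, S, T, U, V, W}, so each is used; only box 1 can be R, hence box 1 = R.
The 6 still-open variables together cover exactly {P, S, T, U, V, W} — 6 values for 6 variables — and T appears only in box 5's list, so box 5 = T.
The 5 still-open variables together cover exactly {P, S, U, V, W} — 5 values for 5 variables — and U appears only in box 6's list, so box 6 = U.

box 6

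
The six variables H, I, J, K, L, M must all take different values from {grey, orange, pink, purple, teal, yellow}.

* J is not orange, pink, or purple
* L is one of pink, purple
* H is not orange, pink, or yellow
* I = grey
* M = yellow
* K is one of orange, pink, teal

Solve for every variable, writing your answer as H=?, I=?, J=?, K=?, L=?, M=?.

I must be grey (only option left). So H, J can't be grey.
M has just one choice, so M = yellow. Remove yellow from J.
That leaves J = teal. Remove teal from H, K.
H must be purple (only option left). Eliminate purple elsewhere: L.
L must be pink (only option left). Eliminate pink elsewhere: K.
K has just one choice, so K = orange.

H=purple, I=grey, J=teal, K=orange, L=pink, M=yellow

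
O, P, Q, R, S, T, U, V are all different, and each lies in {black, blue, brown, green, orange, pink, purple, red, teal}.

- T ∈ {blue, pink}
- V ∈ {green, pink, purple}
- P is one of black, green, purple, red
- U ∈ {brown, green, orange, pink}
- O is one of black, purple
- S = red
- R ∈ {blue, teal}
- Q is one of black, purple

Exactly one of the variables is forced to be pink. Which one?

V

S's domain is down to {red}, so S = red. Remove red from P.
O and Q between them cover only {black, purple} — a naked pair. Remove those values from P, V.
P's domain is down to {green}, so P = green. So U, V can't be green.
So pink goes to V.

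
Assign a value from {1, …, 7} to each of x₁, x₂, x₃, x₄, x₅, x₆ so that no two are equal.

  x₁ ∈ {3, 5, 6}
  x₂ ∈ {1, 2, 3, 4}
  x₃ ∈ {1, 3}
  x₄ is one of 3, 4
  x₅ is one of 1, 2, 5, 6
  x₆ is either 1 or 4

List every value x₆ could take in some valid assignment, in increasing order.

1, 4

x₃, x₄, x₆ share exactly the 3 values {1, 3, 4}; by pigeonhole those values go to them, so strike 1, 3, 4 from x₁, x₂, x₅.
x₂ has just one choice, so x₂ = 2. So x₅ can't be 2.
No further eliminations apply; x₆ can still be any of 1, 4.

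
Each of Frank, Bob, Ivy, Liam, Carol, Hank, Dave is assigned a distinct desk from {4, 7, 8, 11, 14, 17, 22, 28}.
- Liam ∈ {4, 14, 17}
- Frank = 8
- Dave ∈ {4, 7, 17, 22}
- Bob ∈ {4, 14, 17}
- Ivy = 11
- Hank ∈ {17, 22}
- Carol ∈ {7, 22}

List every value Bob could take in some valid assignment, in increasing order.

4, 14, 17

Frank has just one choice, so Frank = 8.
That leaves Ivy = 11.
No further eliminations apply; Bob can still be any of 4, 14, 17.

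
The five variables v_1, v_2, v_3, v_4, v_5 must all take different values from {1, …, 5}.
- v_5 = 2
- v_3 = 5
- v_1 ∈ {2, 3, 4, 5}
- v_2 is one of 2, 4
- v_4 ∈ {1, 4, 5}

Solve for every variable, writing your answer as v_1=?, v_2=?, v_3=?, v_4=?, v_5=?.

v_3's domain is down to {5}, so v_3 = 5. So v_1, v_4 can't be 5.
v_5 must be 2 (only option left). Remove 2 from v_1, v_2.
v_2 has just one choice, so v_2 = 4. So v_1, v_4 can't be 4.
That leaves v_4 = 1.
v_1's domain is down to {3}, so v_1 = 3.

v_1=3, v_2=4, v_3=5, v_4=1, v_5=2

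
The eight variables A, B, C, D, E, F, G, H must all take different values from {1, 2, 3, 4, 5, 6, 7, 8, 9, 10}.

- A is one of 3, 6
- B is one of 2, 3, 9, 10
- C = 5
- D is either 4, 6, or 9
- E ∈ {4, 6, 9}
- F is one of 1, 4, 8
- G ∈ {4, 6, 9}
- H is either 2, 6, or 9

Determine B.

10

C has just one choice, so C = 5.
D, E, G between them cover only {4, 6, 9} — a naked triple. Remove those values from A, B, F, H.
A has just one choice, so A = 3. Eliminate 3 elsewhere: B.
That leaves H = 2. So B can't be 2.
So B = 10.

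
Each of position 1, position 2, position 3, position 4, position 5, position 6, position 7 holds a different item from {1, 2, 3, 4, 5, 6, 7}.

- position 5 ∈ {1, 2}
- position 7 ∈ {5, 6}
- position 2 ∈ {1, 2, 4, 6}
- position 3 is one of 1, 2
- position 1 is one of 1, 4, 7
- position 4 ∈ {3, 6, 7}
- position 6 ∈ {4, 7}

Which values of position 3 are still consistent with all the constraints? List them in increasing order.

1, 2

The 7 variables draw from only 7 values {1, 2, 3, 4, 5, 6, 7}, so each is used; only position 4 can be 3, hence position 4 = 3.
Among the 6 still-open variables, 5 fits only position 7 (and all 6 values in {1, 2, 4, 5, 6, 7} must be used), so position 7 = 5.
The 5 still-open variables together cover exactly {1, 2, 4, 6, 7} — 5 values for 5 variables — and 6 appears only in position 2's list, so position 2 = 6.
position 3 and position 5 between them cover only {1, 2} — a naked pair. Remove those values from position 1.
No further eliminations apply; position 3 can still be any of 1, 2.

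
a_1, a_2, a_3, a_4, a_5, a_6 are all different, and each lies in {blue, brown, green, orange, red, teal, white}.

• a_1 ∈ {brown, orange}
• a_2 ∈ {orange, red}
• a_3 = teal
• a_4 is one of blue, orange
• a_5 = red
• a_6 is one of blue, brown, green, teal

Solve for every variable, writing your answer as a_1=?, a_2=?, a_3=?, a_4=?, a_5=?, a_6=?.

a_3 must be teal (only option left). So a_6 can't be teal.
a_5 has just one choice, so a_5 = red. Eliminate red elsewhere: a_2.
a_2 has just one choice, so a_2 = orange. Strike orange from a_1, a_4.
That leaves a_4 = blue. So a_6 can't be blue.
a_1 has just one choice, so a_1 = brown. Eliminate brown elsewhere: a_6.
a_6 has just one choice, so a_6 = green.

a_1=brown, a_2=orange, a_3=teal, a_4=blue, a_5=red, a_6=green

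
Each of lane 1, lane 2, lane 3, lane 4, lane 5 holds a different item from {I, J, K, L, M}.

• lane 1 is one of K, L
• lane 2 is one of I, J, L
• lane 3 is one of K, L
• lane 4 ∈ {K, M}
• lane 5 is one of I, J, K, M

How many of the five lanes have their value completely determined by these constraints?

1

lane 1 and lane 3 share exactly the 2 values {K, L}; by pigeonhole those values go to them, so strike K, L from lane 2, lane 4, lane 5.
lane 4 has just one choice, so lane 4 = M. Strike M from lane 5.
Determined: lane 4=M. The other lanes each still have more than one consistent value. That makes 1.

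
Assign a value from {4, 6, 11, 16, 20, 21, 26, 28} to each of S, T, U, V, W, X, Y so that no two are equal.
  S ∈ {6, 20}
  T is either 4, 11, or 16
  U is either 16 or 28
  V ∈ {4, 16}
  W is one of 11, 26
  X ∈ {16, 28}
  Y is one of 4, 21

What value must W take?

The 2 variables U and X are confined to {16, 28}, which locks those values in; drop them from T, V.
That leaves V = 4. Eliminate 4 elsewhere: T, Y.
Y must be 21 (only option left).
That leaves T = 11. Strike 11 from W.
So W = 26.

26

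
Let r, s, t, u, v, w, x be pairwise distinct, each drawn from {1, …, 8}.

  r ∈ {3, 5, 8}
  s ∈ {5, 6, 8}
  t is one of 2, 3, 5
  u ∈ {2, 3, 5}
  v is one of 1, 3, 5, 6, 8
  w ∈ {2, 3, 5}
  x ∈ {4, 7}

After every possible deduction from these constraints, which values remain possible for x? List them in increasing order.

4, 7

t, u, w share exactly the 3 values {2, 3, 5}; by pigeonhole those values go to them, so strike 2, 3, 5 from r, s, v.
r's domain is down to {8}, so r = 8. So s, v can't be 8.
That leaves s = 6. Remove 6 from v.
v has just one choice, so v = 1.
No further eliminations apply; x can still be any of 4, 7.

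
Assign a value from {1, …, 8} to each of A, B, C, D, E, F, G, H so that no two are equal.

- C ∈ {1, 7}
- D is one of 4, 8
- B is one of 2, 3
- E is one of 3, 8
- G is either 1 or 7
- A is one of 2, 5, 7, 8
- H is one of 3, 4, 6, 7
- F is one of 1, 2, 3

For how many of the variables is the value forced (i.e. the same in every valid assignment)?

The 8 variables draw from only 8 values {1, 2, 3, 4, 5, 6, 7, 8}, so each is used; only A can be 5, hence A = 5.
Among the 7 still-open variables, 6 fits only H (and all 7 values in {1, 2, 3, 4, 6, 7, 8} must be used), so H = 6.
The 6 still-open variables draw from only 6 values {1, 2, 3, 4, 7, 8}, so each is used; only D can be 4, hence D = 4.
Among the 5 still-open variables, 8 fits only E (and all 5 values in {1, 2, 3, 7, 8} must be used), so E = 8.
C and G share exactly the 2 values {1, 7}; by pigeonhole those values go to them, so strike 1, 7 from F.
Determined: A=5, D=4, E=8, H=6. The other variables each still have more than one consistent value. That makes 4.

4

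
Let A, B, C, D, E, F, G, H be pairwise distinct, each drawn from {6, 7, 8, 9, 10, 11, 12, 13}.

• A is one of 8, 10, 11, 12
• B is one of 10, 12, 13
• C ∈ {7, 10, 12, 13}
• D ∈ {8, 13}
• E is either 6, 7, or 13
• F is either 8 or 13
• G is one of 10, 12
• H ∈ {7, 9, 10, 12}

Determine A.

The 8 variables draw from only 8 values {6, 7, 8, 9, 10, 11, 12, 13}, so each is used; only E can be 6, hence E = 6.
The 7 still-open variables together cover exactly {7, 8, 9, 10, 11, 12, 13} — 7 values for 7 variables — and 9 appears only in H's list, so H = 9.
Among the 6 still-open variables, 7 fits only C (and all 6 values in {7, 8, 10, 11, 12, 13} must be used), so C = 7.
Among the 5 still-open variables, 11 fits only A (and all 5 values in {8, 10, 11, 12, 13} must be used), so A = 11.

11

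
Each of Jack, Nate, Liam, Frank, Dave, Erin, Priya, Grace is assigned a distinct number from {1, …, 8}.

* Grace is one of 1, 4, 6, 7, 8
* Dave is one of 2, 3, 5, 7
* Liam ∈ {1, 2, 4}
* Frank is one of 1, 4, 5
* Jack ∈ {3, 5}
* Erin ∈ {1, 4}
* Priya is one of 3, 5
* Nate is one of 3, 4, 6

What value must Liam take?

2

The 8 variables together cover exactly {1, 2, 3, 4, 5, 6, 7, 8} — 8 values for 8 variables — and 8 appears only in Grace's list, so Grace = 8.
The 7 still-open variables draw from only 7 values {1, 2, 3, 4, 5, 6, 7}, so each is used; only Nate can be 6, hence Nate = 6.
Among the 6 still-open variables, 7 fits only Dave (and all 6 values in {1, 2, 3, 4, 5, 7} must be used), so Dave = 7.
Among the 5 still-open variables, 2 fits only Liam (and all 5 values in {1, 2, 3, 4, 5} must be used), so Liam = 2.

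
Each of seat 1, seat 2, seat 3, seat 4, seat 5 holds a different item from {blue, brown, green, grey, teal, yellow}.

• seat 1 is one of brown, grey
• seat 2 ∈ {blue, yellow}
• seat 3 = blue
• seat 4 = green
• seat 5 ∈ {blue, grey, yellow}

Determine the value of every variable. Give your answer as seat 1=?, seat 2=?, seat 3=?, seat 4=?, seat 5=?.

seat 3 has just one choice, so seat 3 = blue. So seat 2, seat 5 can't be blue.
seat 4 must be green (only option left).
seat 2 has just one choice, so seat 2 = yellow. Remove yellow from seat 5.
seat 5's domain is down to {grey}, so seat 5 = grey. Remove grey from seat 1.
seat 1's domain is down to {brown}, so seat 1 = brown.

seat 1=brown, seat 2=yellow, seat 3=blue, seat 4=green, seat 5=grey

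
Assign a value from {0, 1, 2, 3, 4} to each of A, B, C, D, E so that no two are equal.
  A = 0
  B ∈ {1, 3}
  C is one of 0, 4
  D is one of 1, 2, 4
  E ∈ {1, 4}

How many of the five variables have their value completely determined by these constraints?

5

A has just one choice, so A = 0. Remove 0 from C.
C must be 4 (only option left). Remove 4 from D, E.
E has just one choice, so E = 1. Eliminate 1 elsewhere: B, D.
B's domain is down to {3}, so B = 3.
D must be 2 (only option left).
Every variable is fixed: A=0, B=3, C=4, D=2, E=1. That makes 5.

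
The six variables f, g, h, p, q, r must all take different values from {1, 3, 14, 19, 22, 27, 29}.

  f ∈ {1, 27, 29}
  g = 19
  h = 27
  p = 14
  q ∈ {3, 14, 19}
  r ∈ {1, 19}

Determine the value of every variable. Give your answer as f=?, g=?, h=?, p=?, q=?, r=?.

g's domain is down to {19}, so g = 19. Eliminate 19 elsewhere: q, r.
That leaves h = 27. Remove 27 from f.
p must be 14 (only option left). So q can't be 14.
That leaves q = 3.
r has just one choice, so r = 1. So f can't be 1.
That leaves f = 29.

f=29, g=19, h=27, p=14, q=3, r=1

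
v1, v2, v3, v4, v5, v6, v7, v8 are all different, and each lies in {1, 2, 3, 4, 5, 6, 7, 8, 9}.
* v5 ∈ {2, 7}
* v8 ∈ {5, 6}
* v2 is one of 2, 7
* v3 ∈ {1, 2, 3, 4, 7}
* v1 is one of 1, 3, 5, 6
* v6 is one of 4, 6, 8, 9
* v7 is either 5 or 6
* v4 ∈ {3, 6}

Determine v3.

4

The 2 variables v2 and v5 are confined to {2, 7}, which locks those values in; drop them from v3.
v7 and v8 share exactly the 2 values {5, 6}; by pigeonhole those values go to them, so strike 5, 6 from v1, v4, v6.
v4 has just one choice, so v4 = 3. Eliminate 3 elsewhere: v1, v3.
v1 must be 1 (only option left). Remove 1 from v3.
So v3 = 4.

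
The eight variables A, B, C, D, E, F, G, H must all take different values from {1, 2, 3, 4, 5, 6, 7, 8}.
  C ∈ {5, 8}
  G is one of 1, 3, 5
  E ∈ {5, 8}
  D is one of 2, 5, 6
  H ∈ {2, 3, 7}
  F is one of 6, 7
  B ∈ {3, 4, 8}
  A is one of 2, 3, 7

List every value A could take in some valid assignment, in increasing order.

The 8 variables draw from only 8 values {1, 2, 3, 4, 5, 6, 7, 8}, so each is used; only G can be 1, hence G = 1.
The 7 still-open variables draw from only 7 values {2, 3, 4, 5, 6, 7, 8}, so each is used; only B can be 4, hence B = 4.
The 2 variables C and E are confined to {5, 8}, which locks those values in; drop them from D.
No further eliminations apply; A can still be any of 2, 3, 7.

2, 3, 7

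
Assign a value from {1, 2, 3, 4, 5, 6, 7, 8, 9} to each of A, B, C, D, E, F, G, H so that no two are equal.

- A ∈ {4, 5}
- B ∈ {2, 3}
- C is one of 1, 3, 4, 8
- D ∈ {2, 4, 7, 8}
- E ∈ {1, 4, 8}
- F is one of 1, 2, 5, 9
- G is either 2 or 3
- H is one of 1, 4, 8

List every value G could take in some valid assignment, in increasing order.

2, 3

Among the 8 variables, 7 fits only D (and all 8 values in {1, 2, 3, 4, 5, 7, 8, 9} must be used), so D = 7.
Among the 7 still-open variables, 9 fits only F (and all 7 values in {1, 2, 3, 4, 5, 8, 9} must be used), so F = 9.
The 6 still-open variables together cover exactly {1, 2, 3, 4, 5, 8} — 6 values for 6 variables — and 5 appears only in A's list, so A = 5.
The 2 variables B and G are confined to {2, 3}, which locks those values in; drop them from C.
No further eliminations apply; G can still be any of 2, 3.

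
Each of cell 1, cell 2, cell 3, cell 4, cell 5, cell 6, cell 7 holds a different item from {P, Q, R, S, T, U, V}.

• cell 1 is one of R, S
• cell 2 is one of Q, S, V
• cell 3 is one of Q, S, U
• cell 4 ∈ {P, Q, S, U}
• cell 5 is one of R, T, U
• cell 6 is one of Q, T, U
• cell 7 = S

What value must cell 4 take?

P

cell 7's domain is down to {S}, so cell 7 = S. So cell 1, cell 2, cell 3, cell 4 can't be S.
cell 1 must be R (only option left). Eliminate R elsewhere: cell 5.
Among the 5 still-open variables, P fits only cell 4 (and all 5 values in {P, Q, T, U, V} must be used), so cell 4 = P.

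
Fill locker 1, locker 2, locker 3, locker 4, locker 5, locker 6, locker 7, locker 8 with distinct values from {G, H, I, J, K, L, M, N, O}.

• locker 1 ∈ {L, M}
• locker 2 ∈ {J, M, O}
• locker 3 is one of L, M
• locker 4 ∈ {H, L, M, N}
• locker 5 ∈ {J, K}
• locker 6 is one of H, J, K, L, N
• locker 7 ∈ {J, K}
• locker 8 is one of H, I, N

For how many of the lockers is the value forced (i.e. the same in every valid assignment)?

The 8 variables together cover exactly {H, I, J, K, L, M, N, O} — 8 values for 8 variables — and I appears only in locker 8's list, so locker 8 = I.
The 7 still-open variables together cover exactly {H, J, K, L, M, N, O} — 7 values for 7 variables — and O appears only in locker 2's list, so locker 2 = O.
locker 1 and locker 3 share exactly the 2 values {L, M}; by pigeonhole those values go to them, so strike L, M from locker 4, locker 6.
locker 5 and locker 7 between them cover only {J, K} — a naked pair. Remove those values from locker 6.
Determined: locker 2=O, locker 8=I. The other lockers each still have more than one consistent value. That makes 2.

2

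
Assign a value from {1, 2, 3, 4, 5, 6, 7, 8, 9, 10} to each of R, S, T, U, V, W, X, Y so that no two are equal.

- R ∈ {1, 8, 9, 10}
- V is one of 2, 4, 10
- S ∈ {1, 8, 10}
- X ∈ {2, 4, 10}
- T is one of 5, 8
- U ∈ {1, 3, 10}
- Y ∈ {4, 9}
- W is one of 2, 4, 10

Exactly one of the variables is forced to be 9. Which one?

Y

Among the 8 variables, 3 fits only U (and all 8 values in {1, 2, 3, 4, 5, 8, 9, 10} must be used), so U = 3.
The 7 still-open variables together cover exactly {1, 2, 4, 5, 8, 9, 10} — 7 values for 7 variables — and 5 appears only in T's list, so T = 5.
V, W, X share exactly the 3 values {2, 4, 10}; by pigeonhole those values go to them, so strike 2, 4, 10 from R, S, Y.
So 9 goes to Y.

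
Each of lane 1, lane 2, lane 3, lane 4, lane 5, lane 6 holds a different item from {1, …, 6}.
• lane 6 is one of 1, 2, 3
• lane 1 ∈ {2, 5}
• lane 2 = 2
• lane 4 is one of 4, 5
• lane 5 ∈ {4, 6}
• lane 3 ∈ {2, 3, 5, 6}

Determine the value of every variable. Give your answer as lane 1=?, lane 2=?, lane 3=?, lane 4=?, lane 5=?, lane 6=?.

lane 1=5, lane 2=2, lane 3=3, lane 4=4, lane 5=6, lane 6=1

lane 2 must be 2 (only option left). Eliminate 2 elsewhere: lane 1, lane 3, lane 6.
lane 1 must be 5 (only option left). Strike 5 from lane 3, lane 4.
lane 4 has just one choice, so lane 4 = 4. Eliminate 4 elsewhere: lane 5.
lane 5 must be 6 (only option left). So lane 3 can't be 6.
lane 3 has just one choice, so lane 3 = 3. So lane 6 can't be 3.
That leaves lane 6 = 1.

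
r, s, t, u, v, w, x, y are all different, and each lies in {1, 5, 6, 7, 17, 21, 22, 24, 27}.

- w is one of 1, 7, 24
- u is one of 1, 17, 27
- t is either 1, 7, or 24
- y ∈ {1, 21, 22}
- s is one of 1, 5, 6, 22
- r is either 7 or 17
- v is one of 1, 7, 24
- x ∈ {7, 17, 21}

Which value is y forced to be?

22

t, v, w between them cover only {1, 7, 24} — a naked triple. Remove those values from r, s, u, x, y.
r has just one choice, so r = 17. Eliminate 17 elsewhere: u, x.
u has just one choice, so u = 27.
x's domain is down to {21}, so x = 21. Strike 21 from y.
So y = 22.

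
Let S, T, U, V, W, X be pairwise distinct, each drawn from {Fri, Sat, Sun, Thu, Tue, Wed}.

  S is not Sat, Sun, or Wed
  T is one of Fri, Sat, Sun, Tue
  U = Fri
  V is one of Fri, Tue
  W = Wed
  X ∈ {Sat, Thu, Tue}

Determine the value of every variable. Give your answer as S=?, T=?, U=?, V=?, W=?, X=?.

U must be Fri (only option left). So S, T, V can't be Fri.
V's domain is down to {Tue}, so V = Tue. Strike Tue from S, T, X.
That leaves W = Wed.
That leaves S = Thu. Strike Thu from X.
X has just one choice, so X = Sat. So T can't be Sat.
T has just one choice, so T = Sun.

S=Thu, T=Sun, U=Fri, V=Tue, W=Wed, X=Sat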